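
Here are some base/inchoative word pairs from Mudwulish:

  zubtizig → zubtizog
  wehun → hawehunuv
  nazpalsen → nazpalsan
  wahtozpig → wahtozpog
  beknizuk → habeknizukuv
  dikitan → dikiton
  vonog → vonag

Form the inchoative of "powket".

powkat

dikitan and wehun both end in -n yet inflect differently (dikiton, hawehunuv), so the final letter is not what conditions the rule; the last vowel is.
"powket" has last vowel 'e'. The one such stem in the data (nazpalsen → nazpalsan) changes the last vowel to 'a' (as does vonog), so the same rule applies.
The other patterns: stems whose last vowel is 'a' or 'i' change the last vowel to 'o'; stems whose last vowel is 'u' add ha- … -uv around the stem.
So powket → powkat.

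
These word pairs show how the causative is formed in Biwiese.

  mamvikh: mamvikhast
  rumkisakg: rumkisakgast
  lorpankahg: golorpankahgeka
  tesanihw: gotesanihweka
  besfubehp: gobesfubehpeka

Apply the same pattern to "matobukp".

rumkisakg and lorpankahg both end in -g yet inflect differently (rumkisakgast, golorpankahgeka), so the final letter is not what conditions the rule; the second-to-last letter is.
"matobukp" has second-to-last letter 'k'. The stems whose second-to-last letter is 'k' (mamvikh → mamvikhast, rumkisakg → rumkisakgast) add -ast.
The other pattern: stems whose second-to-last letter is 'h' add go- … -eka around the stem.
So matobukp → matobukpast.

matobukpast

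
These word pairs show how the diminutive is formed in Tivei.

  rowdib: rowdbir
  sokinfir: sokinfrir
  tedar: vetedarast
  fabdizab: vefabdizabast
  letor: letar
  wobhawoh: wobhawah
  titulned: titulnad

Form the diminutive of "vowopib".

"vowopib" has last vowel 'i'. The stems whose last vowel is 'i' (rowdib → rowdbir, sokinfir → sokinfrir) delete the last vowel and add -ir.
So vowopib → vowopbir.

vowopbir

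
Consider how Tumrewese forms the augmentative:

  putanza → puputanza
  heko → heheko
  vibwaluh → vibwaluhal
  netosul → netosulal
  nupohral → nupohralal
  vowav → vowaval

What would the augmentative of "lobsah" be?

putanza and nupohral both have last vowel 'a' yet inflect differently (puputanza, nupohralal), so the last vowel is not what conditions the rule; whether the stem ends in a vowel or a consonant is.
"lobsah" ends in a consonant. The stems ending in a consonant (vibwaluh → vibwaluhal, netosul → netosulal, nupohral → nupohralal) add -al.
So lobsah → lobsahal.

lobsahal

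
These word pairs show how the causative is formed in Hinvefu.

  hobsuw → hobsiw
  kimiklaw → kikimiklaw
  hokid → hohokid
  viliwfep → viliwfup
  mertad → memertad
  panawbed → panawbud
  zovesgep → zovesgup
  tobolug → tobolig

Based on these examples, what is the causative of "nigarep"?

hokid and panawbed both end in -d yet inflect differently (hohokid, panawbud), so the final letter is not what conditions the rule; the last vowel is.
"nigarep" has last vowel 'e'. The stems whose last vowel is 'e' (panawbed → panawbud, zovesgep → zovesgup, viliwfep → viliwfup) change the last vowel to 'u'.
The other patterns: stems whose last vowel is 'a' or 'i' repeat the first consonant+vowel as a prefix; stems whose last vowel is 'u' change the last vowel to 'i'.
So nigarep → nigarup.

nigarup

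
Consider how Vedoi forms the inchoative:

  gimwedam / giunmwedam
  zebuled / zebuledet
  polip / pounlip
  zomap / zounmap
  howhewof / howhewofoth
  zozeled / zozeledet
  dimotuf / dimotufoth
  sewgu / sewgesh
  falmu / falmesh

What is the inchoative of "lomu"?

sewgu and dimotuf both have last vowel 'u' yet inflect differently (sewgesh, dimotufoth), so the last vowel is not what conditions the rule; the final letter is.
"lomu" ends in -u. The stems ending in -u (sewgu → sewgesh, falmu → falmesh) drop the final letter and add -esh.
The other patterns: stems ending in -d add -et; stems ending in -f add -oth; stems ending in -m or -p insert -un- after the first vowel.
So lomu → lomesh.

lomesh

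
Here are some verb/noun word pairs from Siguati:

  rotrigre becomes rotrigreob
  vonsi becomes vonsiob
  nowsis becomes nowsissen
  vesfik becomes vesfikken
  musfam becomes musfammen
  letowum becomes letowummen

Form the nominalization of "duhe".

duheob

nowsis and vonsi both have last vowel 'i' yet inflect differently (nowsissen, vonsiob), so the last vowel is not what conditions the rule; whether the stem ends in a vowel or a consonant is.
"duhe" ends in a vowel. The stems ending in a vowel (vonsi → vonsiob, rotrigre → rotrigreob) add -ob.
The other pattern: stems ending in a consonant double the final consonant and add -en.
So duhe → duheob.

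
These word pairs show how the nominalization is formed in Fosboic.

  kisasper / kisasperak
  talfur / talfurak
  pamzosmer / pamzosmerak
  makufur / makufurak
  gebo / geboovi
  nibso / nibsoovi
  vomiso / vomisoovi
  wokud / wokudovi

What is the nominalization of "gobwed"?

gobwedovi

talfur and wokud both have last vowel 'u' yet inflect differently (talfurak, wokudovi), so the last vowel is not what conditions the rule; the final letter is.
"gobwed" ends in -d. The one such stem in the data (wokud → wokudovi) adds -ovi, so the same rule applies.
So gobwed → gobwedovi.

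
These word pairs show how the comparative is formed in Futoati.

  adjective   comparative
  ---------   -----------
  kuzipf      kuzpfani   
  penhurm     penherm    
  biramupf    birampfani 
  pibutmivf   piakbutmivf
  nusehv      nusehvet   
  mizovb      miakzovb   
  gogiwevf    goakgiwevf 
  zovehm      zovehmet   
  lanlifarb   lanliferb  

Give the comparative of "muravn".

penhurm and zovehm both end in -m yet inflect differently (penherm, zovehmet), so the final letter is not what conditions the rule; the second-to-last letter is.
"muravn" has second-to-last letter 'v'. The stems whose second-to-last letter is 'v' (mizovb → miakzovb, pibutmivf → piakbutmivf, gogiwevf → goakgiwevf) insert -ak- after the first vowel.
So muravn → muakravn.

muakravn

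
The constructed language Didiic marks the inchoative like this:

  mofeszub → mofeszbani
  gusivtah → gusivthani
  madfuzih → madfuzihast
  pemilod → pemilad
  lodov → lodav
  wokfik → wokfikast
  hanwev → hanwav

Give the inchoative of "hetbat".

hetbtani

madfuzih and gusivtah both end in -h yet inflect differently (madfuzihast, gusivthani), so the final letter is not what conditions the rule; the last vowel is.
"hetbat" has last vowel 'a'. The one such stem in the data (gusivtah → gusivthani) deletes the last vowel and adds -ani (as does mofeszub), so the same rule applies.
So hetbat → hetbtani.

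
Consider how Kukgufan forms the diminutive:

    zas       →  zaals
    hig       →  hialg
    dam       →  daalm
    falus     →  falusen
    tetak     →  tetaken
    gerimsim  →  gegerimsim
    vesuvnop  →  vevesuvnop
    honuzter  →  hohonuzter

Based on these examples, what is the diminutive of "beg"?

zas and falus both end in -s yet inflect differently (zaals, falusen), so the final letter is not what conditions the rule; the number of vowels is.
"beg" has 1 vowel. The stems with 1 vowel (zas → zaals, hig → hialg, dam → daalm) insert -al- after the first vowel.
The other patterns: stems with 2 vowels add -en; stems with 3 vowels repeat the first consonant+vowel as a prefix.
So beg → bealg.

bealg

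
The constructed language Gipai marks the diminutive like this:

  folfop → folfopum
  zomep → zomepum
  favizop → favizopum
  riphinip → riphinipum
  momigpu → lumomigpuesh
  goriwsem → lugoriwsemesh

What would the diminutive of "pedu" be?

"pedu" ends in -u. The one such stem in the data (momigpu → lumomigpuesh) adds lu- … -esh around the stem, so the same rule applies.
The other pattern: stems ending in -p add -um.
So pedu → lupeduesh.

lupeduesh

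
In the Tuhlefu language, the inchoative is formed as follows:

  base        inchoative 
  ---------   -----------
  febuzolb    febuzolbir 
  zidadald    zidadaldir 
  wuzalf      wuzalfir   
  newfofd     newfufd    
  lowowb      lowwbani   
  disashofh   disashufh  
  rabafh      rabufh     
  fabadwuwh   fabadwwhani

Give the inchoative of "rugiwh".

zidadald and newfofd both end in -d yet inflect differently (zidadaldir, newfufd), so the final letter is not what conditions the rule; the second-to-last letter is.
"rugiwh" has second-to-last letter 'w'. The stems whose second-to-last letter is 'w' (lowowb → lowwbani, fabadwuwh → fabadwwhani) delete the last vowel and add -ani.
The other patterns: stems whose second-to-last letter is 'l' add -ir; stems whose second-to-last letter is 'f' change the last vowel to 'u'.
So rugiwh → rugwhani.

rugwhani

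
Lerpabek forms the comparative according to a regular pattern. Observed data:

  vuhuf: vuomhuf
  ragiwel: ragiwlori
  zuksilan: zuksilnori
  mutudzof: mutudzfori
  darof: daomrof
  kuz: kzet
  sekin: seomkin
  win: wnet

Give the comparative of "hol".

win and sekin both end in -n yet inflect differently (wnet, seomkin), so the final letter is not what conditions the rule; the number of vowels is.
"hol" has 1 vowel. The stems with 1 vowel (win → wnet, kuz → kzet) delete the last vowel and add -et.
So hol → hlet.

hlet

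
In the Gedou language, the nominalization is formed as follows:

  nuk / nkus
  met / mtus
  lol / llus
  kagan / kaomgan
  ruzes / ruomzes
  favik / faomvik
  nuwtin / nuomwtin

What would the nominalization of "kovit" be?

nuk and favik both end in -k yet inflect differently (nkus, faomvik), so the final letter is not what conditions the rule; the number of vowels is.
"kovit" has 2 vowels. The stems with 2 vowels (kagan → kaomgan, ruzes → ruomzes, favik → faomvik) insert -om- after the first vowel.
So kovit → koomvit.

koomvit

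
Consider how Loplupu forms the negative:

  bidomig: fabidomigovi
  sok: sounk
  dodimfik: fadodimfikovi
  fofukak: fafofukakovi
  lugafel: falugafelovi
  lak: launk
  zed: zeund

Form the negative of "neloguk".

fofukak and lak both end in -k yet inflect differently (fafofukakovi, launk), so the final letter is not what conditions the rule; the number of vowels is.
"neloguk" has 3 vowels. The stems with 3 vowels (bidomig → fabidomigovi, fofukak → fafofukakovi, dodimfik → fadodimfikovi) add fa- … -ovi around the stem.
The other pattern: stems with 1 vowel insert -un- after the first vowel.
So neloguk → fanelogukovi.

fanelogukovi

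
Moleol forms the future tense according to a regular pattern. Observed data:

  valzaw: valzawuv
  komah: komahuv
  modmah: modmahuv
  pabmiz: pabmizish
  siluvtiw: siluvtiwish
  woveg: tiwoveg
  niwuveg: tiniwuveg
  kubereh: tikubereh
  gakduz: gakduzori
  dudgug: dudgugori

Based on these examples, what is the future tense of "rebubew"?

tirebubew

valzaw and siluvtiw both end in -w yet inflect differently (valzawuv, siluvtiwish), so the final letter is not what conditions the rule; the last vowel is.
"rebubew" has last vowel 'e'. The stems whose last vowel is 'e' (woveg → tiwoveg, niwuveg → tiniwuveg, kubereh → tikubereh) add the prefix ti-.
So rebubew → tirebubew.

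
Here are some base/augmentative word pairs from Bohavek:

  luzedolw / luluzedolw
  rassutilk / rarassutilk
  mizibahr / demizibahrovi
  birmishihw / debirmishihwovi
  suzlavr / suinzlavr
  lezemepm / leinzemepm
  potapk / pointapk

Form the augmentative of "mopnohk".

demopnohkovi

"mopnohk" has second-to-last letter 'h'. The stems whose second-to-last letter is 'h' (mizibahr → demizibahrovi, birmishihw → debirmishihwovi) add de- … -ovi around the stem.
So mopnohk → demopnohkovi.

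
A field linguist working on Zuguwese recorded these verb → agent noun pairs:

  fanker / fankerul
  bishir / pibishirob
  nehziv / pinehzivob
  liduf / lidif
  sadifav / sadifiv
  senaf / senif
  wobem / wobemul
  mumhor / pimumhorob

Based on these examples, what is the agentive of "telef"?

fanker and bishir both end in -r yet inflect differently (fankerul, pibishirob), so the final letter is not what conditions the rule; the last vowel is.
"telef" has last vowel 'e'. The stems whose last vowel is 'e' (fanker → fankerul, wobem → wobemul) add -ul.
The other patterns: stems whose last vowel is 'i' or 'o' add pi- … -ob around the stem; stems whose last vowel is 'a' or 'u' change the last vowel to 'i'.
So telef → teleful.

teleful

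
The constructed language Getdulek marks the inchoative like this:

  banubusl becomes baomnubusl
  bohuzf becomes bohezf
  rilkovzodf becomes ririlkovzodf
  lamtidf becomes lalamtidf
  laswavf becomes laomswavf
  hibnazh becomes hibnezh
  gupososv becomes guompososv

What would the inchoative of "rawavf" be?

rilkovzodf and bohuzf both end in -f yet inflect differently (ririlkovzodf, bohezf), so the final letter is not what conditions the rule; the second-to-last letter is.
"rawavf" has second-to-last letter 'v'. The one such stem in the data (laswavf → laomswavf) inserts -om- after the first vowel (as do banubusl, gupososv), so the same rule applies.
So rawavf → raomwavf.

raomwavf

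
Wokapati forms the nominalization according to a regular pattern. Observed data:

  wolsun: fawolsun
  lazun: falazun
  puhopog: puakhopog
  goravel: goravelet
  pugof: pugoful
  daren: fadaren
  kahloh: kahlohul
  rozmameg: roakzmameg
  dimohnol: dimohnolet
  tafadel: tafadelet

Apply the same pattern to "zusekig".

rozmameg and daren both have last vowel 'e' yet inflect differently (roakzmameg, fadaren), so the last vowel is not what conditions the rule; the final letter is.
"zusekig" ends in -g. The stems ending in -g (rozmameg → roakzmameg, puhopog → puakhopog) insert -ak- after the first vowel.
So zusekig → zuaksekig.

zuaksekig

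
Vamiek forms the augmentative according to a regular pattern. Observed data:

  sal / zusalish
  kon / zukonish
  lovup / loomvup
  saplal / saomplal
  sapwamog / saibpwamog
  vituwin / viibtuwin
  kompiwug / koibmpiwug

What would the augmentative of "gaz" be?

sal and saplal both end in -l yet inflect differently (zusalish, saomplal), so the final letter is not what conditions the rule; the number of vowels is.
"gaz" has 1 vowel. The stems with 1 vowel (sal → zusalish, kon → zukonish) add zu- … -ish around the stem.
The other patterns: stems with 2 vowels insert -om- after the first vowel; stems with 3 vowels insert -ib- after the first vowel.
So gaz → zugazish.

zugazish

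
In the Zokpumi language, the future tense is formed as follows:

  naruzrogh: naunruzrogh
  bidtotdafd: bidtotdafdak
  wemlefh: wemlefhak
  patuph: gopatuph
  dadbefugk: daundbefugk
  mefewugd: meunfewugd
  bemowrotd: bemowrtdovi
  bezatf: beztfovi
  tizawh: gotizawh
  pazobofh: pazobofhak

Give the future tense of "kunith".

"kunith" has second-to-last letter 't'. The stems whose second-to-last letter is 't' (bemowrotd → bemowrtdovi, bezatf → beztfovi) delete the last vowel and add -ovi.
The other patterns: stems whose second-to-last letter is 'f' add -ak; stems whose second-to-last letter is 'g' insert -un- after the first vowel; stems whose second-to-last letter is 'p' or 'w' add the prefix go-.
So kunith → kunthovi.

kunthovi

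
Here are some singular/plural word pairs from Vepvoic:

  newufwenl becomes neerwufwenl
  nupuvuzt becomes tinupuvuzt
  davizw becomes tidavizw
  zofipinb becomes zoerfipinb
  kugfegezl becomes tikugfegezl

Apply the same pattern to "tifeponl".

kugfegezl and newufwenl both end in -l yet inflect differently (tikugfegezl, neerwufwenl), so the final letter is not what conditions the rule; the second-to-last letter is.
"tifeponl" has second-to-last letter 'n'. The stems whose second-to-last letter is 'n' (zofipinb → zoerfipinb, newufwenl → neerwufwenl) insert -er- after the first vowel.
So tifeponl → tierfeponl.

tierfeponl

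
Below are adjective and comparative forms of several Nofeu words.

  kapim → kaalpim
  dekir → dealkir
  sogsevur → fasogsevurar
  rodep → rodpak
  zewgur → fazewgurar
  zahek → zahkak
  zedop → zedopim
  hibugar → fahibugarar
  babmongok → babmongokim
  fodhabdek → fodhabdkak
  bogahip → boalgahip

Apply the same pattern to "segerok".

segerokim

rodep and bogahip both end in -p yet inflect differently (rodpak, boalgahip), so the final letter is not what conditions the rule; the last vowel is.
"segerok" has last vowel 'o'. The stems whose last vowel is 'o' (babmongok → babmongokim, zedop → zedopim) add -im.
The other patterns: stems whose last vowel is 'e' delete the last vowel and add -ak; stems whose last vowel is 'i' insert -al- after the first vowel; stems whose last vowel is 'a' or 'u' add fa- … -ar around the stem.
So segerok → segerokim.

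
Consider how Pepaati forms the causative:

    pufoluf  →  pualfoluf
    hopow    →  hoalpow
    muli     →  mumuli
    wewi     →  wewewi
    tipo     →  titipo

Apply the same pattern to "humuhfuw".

hopow and tipo both have last vowel 'o' yet inflect differently (hoalpow, titipo), so the last vowel is not what conditions the rule; whether the stem ends in a vowel or a consonant is.
"humuhfuw" ends in a consonant. The stems ending in a consonant (pufoluf → pualfoluf, hopow → hoalpow) insert -al- after the first vowel.
So humuhfuw → hualmuhfuw.

hualmuhfuw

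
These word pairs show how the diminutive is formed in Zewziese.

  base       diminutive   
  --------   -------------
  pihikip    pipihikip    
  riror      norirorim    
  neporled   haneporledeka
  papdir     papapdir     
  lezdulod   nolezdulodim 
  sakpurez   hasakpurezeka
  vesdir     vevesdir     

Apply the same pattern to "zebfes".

neporled and lezdulod both end in -d yet inflect differently (haneporledeka, nolezdulodim), so the final letter is not what conditions the rule; the last vowel is.
"zebfes" has last vowel 'e'. The stems whose last vowel is 'e' (sakpurez → hasakpurezeka, neporled → haneporledeka) add ha- … -eka around the stem.
So zebfes → hazebfeseka.

hazebfeseka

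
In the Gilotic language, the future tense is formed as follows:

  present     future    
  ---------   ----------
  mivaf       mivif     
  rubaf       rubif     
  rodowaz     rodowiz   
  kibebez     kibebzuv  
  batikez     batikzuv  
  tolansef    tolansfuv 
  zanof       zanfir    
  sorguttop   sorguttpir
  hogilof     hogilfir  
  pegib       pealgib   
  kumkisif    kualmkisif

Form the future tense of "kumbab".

kumbib

rodowaz and kibebez both end in -z yet inflect differently (rodowiz, kibebzuv), so the final letter is not what conditions the rule; the last vowel is.
"kumbab" has last vowel 'a'. The stems whose last vowel is 'a' (mivaf → mivif, rubaf → rubif, rodowaz → rodowiz) change the last vowel to 'i'.
The other patterns: stems whose last vowel is 'e' delete the last vowel and add -uv; stems whose last vowel is 'o' delete the last vowel and add -ir; stems whose last vowel is 'i' insert -al- after the first vowel.
So kumbab → kumbib.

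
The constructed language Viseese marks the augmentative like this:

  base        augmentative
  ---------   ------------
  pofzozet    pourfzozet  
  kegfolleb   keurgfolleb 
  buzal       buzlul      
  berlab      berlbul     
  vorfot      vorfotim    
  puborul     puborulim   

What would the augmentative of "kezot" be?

kezotim

kegfolleb and berlab both end in -b yet inflect differently (keurgfolleb, berlbul), so the final letter is not what conditions the rule; the last vowel is.
"kezot" has last vowel 'o'. The one such stem in the data (vorfot → vorfotim) adds -im, so the same rule applies.
The other patterns: stems whose last vowel is 'e' insert -ur- after the first vowel; stems whose last vowel is 'a' delete the last vowel and add -ul.
So kezot → kezotim.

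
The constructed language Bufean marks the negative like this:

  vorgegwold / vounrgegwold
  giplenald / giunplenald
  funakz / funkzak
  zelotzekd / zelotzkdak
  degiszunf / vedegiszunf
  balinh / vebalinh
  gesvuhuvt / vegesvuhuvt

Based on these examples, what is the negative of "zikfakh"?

zikfkhak

"zikfakh" has second-to-last letter 'k'. The stems whose second-to-last letter is 'k' (funakz → funkzak, zelotzekd → zelotzkdak) delete the last vowel and add -ak.
The other patterns: stems whose second-to-last letter is 'l' insert -un- after the first vowel; stems whose second-to-last letter is 'n' or 'v' add the prefix ve-.
So zikfakh → zikfkhak.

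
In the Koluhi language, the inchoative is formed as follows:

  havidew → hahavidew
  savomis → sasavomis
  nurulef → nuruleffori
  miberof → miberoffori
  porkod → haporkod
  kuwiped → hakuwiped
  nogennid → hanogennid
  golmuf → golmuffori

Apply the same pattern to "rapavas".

porkod and miberof both have last vowel 'o' yet inflect differently (haporkod, miberoffori), so the last vowel is not what conditions the rule; the final letter is.
"rapavas" ends in -s. The one such stem in the data (savomis → sasavomis) repeats the first consonant+vowel as a prefix (as does havidew), so the same rule applies.
So rapavas → rarapavas.

rarapavas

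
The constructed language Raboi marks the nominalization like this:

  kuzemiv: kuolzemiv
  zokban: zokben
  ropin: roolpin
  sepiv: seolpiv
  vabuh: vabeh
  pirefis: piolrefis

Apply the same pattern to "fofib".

ropin and zokban both end in -n yet inflect differently (roolpin, zokben), so the final letter is not what conditions the rule; the last vowel is.
"fofib" has last vowel 'i'. The stems whose last vowel is 'i' (pirefis → piolrefis, ropin → roolpin, sepiv → seolpiv) insert -ol- after the first vowel.
So fofib → foolfib.

foolfib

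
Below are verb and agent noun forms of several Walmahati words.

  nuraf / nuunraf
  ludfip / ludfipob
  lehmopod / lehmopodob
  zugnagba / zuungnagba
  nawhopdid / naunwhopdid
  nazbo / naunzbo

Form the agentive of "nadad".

naundad

lehmopod and nawhopdid both end in -d yet inflect differently (lehmopodob, naunwhopdid), so the final letter is not what conditions the rule; the first letter is.
"nadad" begins with n-. The stems beginning with n- (nazbo → naunzbo, nawhopdid → naunwhopdid, nuraf → nuunraf) insert -un- after the first vowel.
So nadad → naundad.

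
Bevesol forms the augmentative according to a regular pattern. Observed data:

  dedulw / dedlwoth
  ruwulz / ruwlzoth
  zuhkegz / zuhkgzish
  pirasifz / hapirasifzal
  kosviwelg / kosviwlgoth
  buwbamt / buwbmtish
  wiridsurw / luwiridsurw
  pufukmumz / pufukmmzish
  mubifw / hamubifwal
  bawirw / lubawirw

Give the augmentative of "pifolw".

mubifw and wiridsurw both end in -w yet inflect differently (hamubifwal, luwiridsurw), so the final letter is not what conditions the rule; the second-to-last letter is.
"pifolw" has second-to-last letter 'l'. The stems whose second-to-last letter is 'l' (ruwulz → ruwlzoth, kosviwelg → kosviwlgoth, dedulw → dedlwoth) delete the last vowel and add -oth.
The other patterns: stems whose second-to-last letter is 'f' add ha- … -al around the stem; stems whose second-to-last letter is 'r' add the prefix lu-; stems whose second-to-last letter is 'g' or 'm' delete the last vowel and add -ish.
So pifolw → piflwoth.

piflwoth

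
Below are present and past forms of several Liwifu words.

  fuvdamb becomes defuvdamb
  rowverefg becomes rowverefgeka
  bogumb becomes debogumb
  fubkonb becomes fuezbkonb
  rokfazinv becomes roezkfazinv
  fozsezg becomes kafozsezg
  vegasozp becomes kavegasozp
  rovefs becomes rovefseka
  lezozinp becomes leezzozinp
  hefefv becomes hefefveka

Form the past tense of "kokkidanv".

fubkonb and fuvdamb both end in -b yet inflect differently (fuezbkonb, defuvdamb), so the final letter is not what conditions the rule; the second-to-last letter is.
"kokkidanv" has second-to-last letter 'n'. The stems whose second-to-last letter is 'n' (fubkonb → fuezbkonb, lezozinp → leezzozinp, rokfazinv → roezkfazinv) insert -ez- after the first vowel.
So kokkidanv → koezkkidanv.

koezkkidanv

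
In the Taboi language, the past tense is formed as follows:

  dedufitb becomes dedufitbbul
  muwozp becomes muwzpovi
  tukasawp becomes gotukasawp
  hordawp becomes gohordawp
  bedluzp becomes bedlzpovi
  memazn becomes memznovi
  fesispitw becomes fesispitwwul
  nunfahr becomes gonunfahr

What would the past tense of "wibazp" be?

wibzpovi

muwozp and tukasawp both end in -p yet inflect differently (muwzpovi, gotukasawp), so the final letter is not what conditions the rule; the second-to-last letter is.
"wibazp" has second-to-last letter 'z'. The stems whose second-to-last letter is 'z' (muwozp → muwzpovi, bedluzp → bedlzpovi, memazn → memznovi) delete the last vowel and add -ovi.
The other patterns: stems whose second-to-last letter is 't' double the final consonant and add -ul; stems whose second-to-last letter is 'h' or 'w' add the prefix go-.
So wibazp → wibzpovi.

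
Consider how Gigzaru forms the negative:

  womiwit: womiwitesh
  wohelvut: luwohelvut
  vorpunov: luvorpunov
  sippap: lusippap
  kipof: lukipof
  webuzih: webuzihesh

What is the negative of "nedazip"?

nedazipesh

"nedazip" has last vowel 'i'. The stems whose last vowel is 'i' (womiwit → womiwitesh, webuzih → webuzihesh) add -esh.
The other pattern: stems whose last vowel is 'a', 'o' or 'u' add the prefix lu-.
So nedazip → nedazipesh.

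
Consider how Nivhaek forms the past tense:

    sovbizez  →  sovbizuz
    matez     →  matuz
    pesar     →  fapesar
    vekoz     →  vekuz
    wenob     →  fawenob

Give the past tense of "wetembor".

vekoz and wenob both have last vowel 'o' yet inflect differently (vekuz, fawenob), so the last vowel is not what conditions the rule; the final letter is.
"wetembor" ends in -r. The one such stem in the data (pesar → fapesar) adds the prefix fa-, so the same rule applies.
So wetembor → fawetembor.

fawetembor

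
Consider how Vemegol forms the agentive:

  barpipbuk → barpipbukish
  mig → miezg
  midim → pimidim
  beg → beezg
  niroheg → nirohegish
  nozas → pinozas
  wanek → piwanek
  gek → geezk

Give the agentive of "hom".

gek and wanek both end in -k yet inflect differently (geezk, piwanek), so the final letter is not what conditions the rule; the number of vowels is.
"hom" has 1 vowel. The stems with 1 vowel (beg → beezg, gek → geezk, mig → miezg) insert -ez- after the first vowel.
So hom → hoezm.

hoezm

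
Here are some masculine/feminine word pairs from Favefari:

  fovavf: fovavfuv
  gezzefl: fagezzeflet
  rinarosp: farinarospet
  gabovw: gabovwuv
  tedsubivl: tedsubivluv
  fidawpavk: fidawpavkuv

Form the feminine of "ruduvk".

"ruduvk" has second-to-last letter 'v'. The stems whose second-to-last letter is 'v' (fovavf → fovavfuv, fidawpavk → fidawpavkuv, tedsubivl → tedsubivluv) add -uv.
So ruduvk → ruduvkuv.

ruduvkuv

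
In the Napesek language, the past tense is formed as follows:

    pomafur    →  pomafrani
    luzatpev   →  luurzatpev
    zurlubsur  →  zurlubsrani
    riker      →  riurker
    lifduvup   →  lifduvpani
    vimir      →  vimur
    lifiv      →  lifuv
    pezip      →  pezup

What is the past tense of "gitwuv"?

gitwvani

riker and pomafur both end in -r yet inflect differently (riurker, pomafrani), so the final letter is not what conditions the rule; the last vowel is.
"gitwuv" has last vowel 'u'. The stems whose last vowel is 'u' (pomafur → pomafrani, zurlubsur → zurlubsrani, lifduvup → lifduvpani) delete the last vowel and add -ani.
So gitwuv → gitwvani.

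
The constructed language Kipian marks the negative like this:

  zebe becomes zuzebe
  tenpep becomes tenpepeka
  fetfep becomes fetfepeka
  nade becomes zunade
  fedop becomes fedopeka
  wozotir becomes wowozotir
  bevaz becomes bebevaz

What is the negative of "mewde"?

zumewde

tenpep and zebe both have last vowel 'e' yet inflect differently (tenpepeka, zuzebe), so the last vowel is not what conditions the rule; the final letter is.
"mewde" ends in -e. The stems ending in -e (zebe → zuzebe, nade → zunade) add the prefix zu-.
The other patterns: stems ending in -p add -eka; stems ending in -r or -z repeat the first consonant+vowel as a prefix.
So mewde → zumewde.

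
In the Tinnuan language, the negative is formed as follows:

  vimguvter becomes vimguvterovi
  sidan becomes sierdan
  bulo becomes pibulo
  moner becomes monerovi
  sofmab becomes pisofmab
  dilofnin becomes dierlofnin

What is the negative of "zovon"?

sidan and sofmab both have last vowel 'a' yet inflect differently (sierdan, pisofmab), so the last vowel is not what conditions the rule; the final letter is.
"zovon" ends in -n. The stems ending in -n (sidan → sierdan, dilofnin → dierlofnin) insert -er- after the first vowel.
So zovon → zoervon.

zoervon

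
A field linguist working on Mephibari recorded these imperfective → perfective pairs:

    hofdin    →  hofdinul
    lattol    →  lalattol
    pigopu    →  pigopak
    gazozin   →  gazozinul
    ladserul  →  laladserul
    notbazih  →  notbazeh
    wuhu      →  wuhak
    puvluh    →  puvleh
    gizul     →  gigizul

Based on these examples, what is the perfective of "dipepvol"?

didipepvol

"dipepvol" ends in -l. The stems ending in -l (gizul → gigizul, ladserul → laladserul, lattol → lalattol) repeat the first consonant+vowel as a prefix.
So dipepvol → didipepvol.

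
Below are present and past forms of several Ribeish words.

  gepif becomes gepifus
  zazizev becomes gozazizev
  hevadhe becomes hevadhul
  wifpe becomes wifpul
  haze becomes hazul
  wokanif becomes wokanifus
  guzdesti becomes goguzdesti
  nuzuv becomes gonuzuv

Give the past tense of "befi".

wifpe and zazizev both have last vowel 'e' yet inflect differently (wifpul, gozazizev), so the last vowel is not what conditions the rule; the final letter is.
"befi" ends in -i. The one such stem in the data (guzdesti → goguzdesti) adds the prefix go-, so the same rule applies.
The other patterns: stems ending in -e drop the final letter and add -ul; stems ending in -f add -us.
So befi → gobefi.

gobefi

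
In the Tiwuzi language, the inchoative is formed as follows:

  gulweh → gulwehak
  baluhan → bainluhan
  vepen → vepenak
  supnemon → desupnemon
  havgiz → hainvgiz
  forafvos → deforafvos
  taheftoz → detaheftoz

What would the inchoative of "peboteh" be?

pebotehak

vepen and supnemon both end in -n yet inflect differently (vepenak, desupnemon), so the final letter is not what conditions the rule; the last vowel is.
"peboteh" has last vowel 'e'. The stems whose last vowel is 'e' (vepen → vepenak, gulweh → gulwehak) add -ak.
The other patterns: stems whose last vowel is 'o' add the prefix de-; stems whose last vowel is 'a' or 'i' insert -in- after the first vowel.
So peboteh → pebotehak.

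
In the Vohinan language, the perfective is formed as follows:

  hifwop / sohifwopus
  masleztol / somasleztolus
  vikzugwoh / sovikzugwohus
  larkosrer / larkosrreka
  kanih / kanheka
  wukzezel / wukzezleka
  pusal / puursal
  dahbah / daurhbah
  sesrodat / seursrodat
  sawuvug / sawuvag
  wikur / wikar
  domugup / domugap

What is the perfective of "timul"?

timal

"timul" has last vowel 'u'. The stems whose last vowel is 'u' (sawuvug → sawuvag, wikur → wikar, domugup → domugap) change the last vowel to 'a'.
So timul → timal.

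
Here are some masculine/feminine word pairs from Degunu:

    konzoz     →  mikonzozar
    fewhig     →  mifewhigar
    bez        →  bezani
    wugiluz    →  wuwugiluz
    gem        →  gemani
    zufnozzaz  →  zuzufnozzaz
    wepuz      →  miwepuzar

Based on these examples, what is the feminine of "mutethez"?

"mutethez" has 3 vowels. The stems with 3 vowels (wugiluz → wuwugiluz, zufnozzaz → zuzufnozzaz) repeat the first consonant+vowel as a prefix.
The other patterns: stems with 1 vowel add -ani; stems with 2 vowels add mi- … -ar around the stem.
So mutethez → mumutethez.

mumutethez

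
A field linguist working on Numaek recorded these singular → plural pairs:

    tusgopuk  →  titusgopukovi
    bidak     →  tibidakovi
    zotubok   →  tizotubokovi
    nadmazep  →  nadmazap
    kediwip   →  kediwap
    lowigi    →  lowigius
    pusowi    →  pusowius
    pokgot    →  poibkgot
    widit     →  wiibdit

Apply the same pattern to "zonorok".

kediwip and lowigi both have last vowel 'i' yet inflect differently (kediwap, lowigius), so the last vowel is not what conditions the rule; the final letter is.
"zonorok" ends in -k. The stems ending in -k (tusgopuk → titusgopukovi, bidak → tibidakovi, zotubok → tizotubokovi) add ti- … -ovi around the stem.
So zonorok → tizonorokovi.

tizonorokovi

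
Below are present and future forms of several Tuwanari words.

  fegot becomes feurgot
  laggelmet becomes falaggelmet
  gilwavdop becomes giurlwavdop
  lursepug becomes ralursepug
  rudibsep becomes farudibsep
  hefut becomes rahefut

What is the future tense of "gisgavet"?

hefut and laggelmet both end in -t yet inflect differently (rahefut, falaggelmet), so the final letter is not what conditions the rule; the last vowel is.
"gisgavet" has last vowel 'e'. The stems whose last vowel is 'e' (rudibsep → farudibsep, laggelmet → falaggelmet) add the prefix fa-.
So gisgavet → fagisgavet.

fagisgavet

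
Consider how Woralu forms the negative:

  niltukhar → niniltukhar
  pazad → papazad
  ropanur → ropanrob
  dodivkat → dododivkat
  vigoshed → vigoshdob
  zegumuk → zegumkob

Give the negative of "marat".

mamarat

"marat" has last vowel 'a'. The stems whose last vowel is 'a' (niltukhar → niniltukhar, dodivkat → dododivkat, pazad → papazad) repeat the first consonant+vowel as a prefix.
The other pattern: stems whose last vowel is 'e' or 'u' delete the last vowel and add -ob.
So marat → mamarat.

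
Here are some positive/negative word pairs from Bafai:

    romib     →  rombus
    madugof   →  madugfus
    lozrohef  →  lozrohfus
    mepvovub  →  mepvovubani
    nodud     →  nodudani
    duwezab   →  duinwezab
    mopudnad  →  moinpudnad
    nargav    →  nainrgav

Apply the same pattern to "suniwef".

mepvovub and duwezab both end in -b yet inflect differently (mepvovubani, duinwezab), so the final letter is not what conditions the rule; the last vowel is.
"suniwef" has last vowel 'e'. The one such stem in the data (lozrohef → lozrohfus) deletes the last vowel and adds -us (as do romib, madugof), so the same rule applies.
The other patterns: stems whose last vowel is 'u' add -ani; stems whose last vowel is 'a' insert -in- after the first vowel.
So suniwef → suniwfus.

suniwfus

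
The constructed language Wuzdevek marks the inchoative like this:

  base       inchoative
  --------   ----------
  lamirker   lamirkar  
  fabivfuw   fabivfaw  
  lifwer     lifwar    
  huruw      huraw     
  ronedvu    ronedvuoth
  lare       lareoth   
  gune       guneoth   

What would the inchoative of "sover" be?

sovar

fabivfuw and ronedvu both have last vowel 'u' yet inflect differently (fabivfaw, ronedvuoth), so the last vowel is not what conditions the rule; whether the stem ends in a vowel or a consonant is.
"sover" ends in a consonant. The stems ending in a consonant (lamirker → lamirkar, fabivfuw → fabivfaw, lifwer → lifwar) change the last vowel to 'a'.
So sover → sovar.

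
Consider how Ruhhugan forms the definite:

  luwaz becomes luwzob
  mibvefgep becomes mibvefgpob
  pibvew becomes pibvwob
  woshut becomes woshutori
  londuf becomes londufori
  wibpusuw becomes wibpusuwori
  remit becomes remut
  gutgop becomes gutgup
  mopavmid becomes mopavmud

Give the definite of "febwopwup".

pibvew and wibpusuw both end in -w yet inflect differently (pibvwob, wibpusuwori), so the final letter is not what conditions the rule; the last vowel is.
"febwopwup" has last vowel 'u'. The stems whose last vowel is 'u' (woshut → woshutori, londuf → londufori, wibpusuw → wibpusuwori) add -ori.
The other patterns: stems whose last vowel is 'a' or 'e' delete the last vowel and add -ob; stems whose last vowel is 'i' or 'o' change the last vowel to 'u'.
So febwopwup → febwopwupori.

febwopwupori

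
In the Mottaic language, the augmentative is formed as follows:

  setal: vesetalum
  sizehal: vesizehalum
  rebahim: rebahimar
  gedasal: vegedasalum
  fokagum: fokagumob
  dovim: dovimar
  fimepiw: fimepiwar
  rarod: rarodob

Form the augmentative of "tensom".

tensomob

fokagum and dovim both end in -m yet inflect differently (fokagumob, dovimar), so the final letter is not what conditions the rule; the last vowel is.
"tensom" has last vowel 'o'. The one such stem in the data (rarod → rarodob) adds -ob, so the same rule applies.
So tensom → tensomob.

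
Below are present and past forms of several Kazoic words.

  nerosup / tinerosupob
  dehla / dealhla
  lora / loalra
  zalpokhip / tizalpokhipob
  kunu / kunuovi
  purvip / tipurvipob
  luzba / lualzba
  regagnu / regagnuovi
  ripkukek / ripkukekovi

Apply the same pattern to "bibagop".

tibibagopob

nerosup and kunu both have last vowel 'u' yet inflect differently (tinerosupob, kunuovi), so the last vowel is not what conditions the rule; the final letter is.
"bibagop" ends in -p. The stems ending in -p (purvip → tipurvipob, nerosup → tinerosupob, zalpokhip → tizalpokhipob) add ti- … -ob around the stem.
The other patterns: stems ending in -a insert -al- after the first vowel; stems ending in -k or -u add -ovi.
So bibagop → tibibagopob.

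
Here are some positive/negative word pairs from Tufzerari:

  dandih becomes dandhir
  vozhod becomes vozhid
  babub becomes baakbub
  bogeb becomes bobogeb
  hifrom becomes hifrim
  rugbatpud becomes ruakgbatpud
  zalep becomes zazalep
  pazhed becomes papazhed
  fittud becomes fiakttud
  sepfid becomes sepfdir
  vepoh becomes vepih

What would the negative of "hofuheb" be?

pazhed and rugbatpud both end in -d yet inflect differently (papazhed, ruakgbatpud), so the final letter is not what conditions the rule; the last vowel is.
"hofuheb" has last vowel 'e'. The stems whose last vowel is 'e' (pazhed → papazhed, bogeb → bobogeb, zalep → zazalep) repeat the first consonant+vowel as a prefix.
So hofuheb → hohofuheb.

hohofuheb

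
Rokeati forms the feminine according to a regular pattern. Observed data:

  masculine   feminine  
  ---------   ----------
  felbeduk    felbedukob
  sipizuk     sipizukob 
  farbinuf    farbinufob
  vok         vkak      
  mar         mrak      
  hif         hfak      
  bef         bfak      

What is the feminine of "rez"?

felbeduk and vok both end in -k yet inflect differently (felbedukob, vkak), so the final letter is not what conditions the rule; the number of vowels is.
"rez" has 1 vowel. The stems with 1 vowel (vok → vkak, mar → mrak, hif → hfak) delete the last vowel and add -ak.
So rez → rzak.

rzak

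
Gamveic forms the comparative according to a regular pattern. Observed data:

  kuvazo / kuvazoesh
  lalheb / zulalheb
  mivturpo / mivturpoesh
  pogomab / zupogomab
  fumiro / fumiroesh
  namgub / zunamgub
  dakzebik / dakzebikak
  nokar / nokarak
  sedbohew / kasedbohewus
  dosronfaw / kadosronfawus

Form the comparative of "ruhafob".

"ruhafob" ends in -b. The stems ending in -b (namgub → zunamgub, lalheb → zulalheb, pogomab → zupogomab) add the prefix zu-.
The other patterns: stems ending in -w add ka- … -us around the stem; stems ending in -o add -esh; stems ending in -k or -r add -ak.
So ruhafob → zuruhafob.

zuruhafob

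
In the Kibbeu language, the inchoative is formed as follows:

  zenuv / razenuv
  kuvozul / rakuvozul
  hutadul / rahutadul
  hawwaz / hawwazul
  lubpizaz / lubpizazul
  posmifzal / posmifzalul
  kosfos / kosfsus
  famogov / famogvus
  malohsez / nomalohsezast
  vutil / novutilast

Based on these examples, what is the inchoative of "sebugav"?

sebugavul

kuvozul and posmifzal both end in -l yet inflect differently (rakuvozul, posmifzalul), so the final letter is not what conditions the rule; the last vowel is.
"sebugav" has last vowel 'a'. The stems whose last vowel is 'a' (hawwaz → hawwazul, lubpizaz → lubpizazul, posmifzal → posmifzalul) add -ul.
So sebugav → sebugavul.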